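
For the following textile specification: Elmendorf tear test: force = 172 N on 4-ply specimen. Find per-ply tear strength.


Formula: Per-ply strength = Total force / Number of plies
Per-ply = 172 N / 4
Per-ply = 43 N

43 N


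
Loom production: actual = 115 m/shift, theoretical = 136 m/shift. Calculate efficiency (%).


Formula: Efficiency% = (Actual output / Theoretical output) * 100
Efficiency% = (115 / 136) * 100
Efficiency% = 0.845588 * 100 = 84.5588% ≈ 84.6%

84.6%


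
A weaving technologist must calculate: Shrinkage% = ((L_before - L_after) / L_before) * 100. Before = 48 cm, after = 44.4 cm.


Formula: Shrinkage% = ((L_before - L_after) / L_before) * 100
Step 1: Shrinkage = 48 - 44.4 = 3.6 cm
Step 2: Shrinkage% = (3.6 / 48) * 100
Step 3: Shrinkage% = 0.075 * 100 = 7.5%

7.5%


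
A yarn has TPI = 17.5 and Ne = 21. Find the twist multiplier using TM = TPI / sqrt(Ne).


Formula: TM = TPI / sqrt(Ne)
Step 1: sqrt(Ne) = sqrt(21) = 4.5826
Step 2: TM = 17.5 / 4.5826 = 3.82

3.82 TM


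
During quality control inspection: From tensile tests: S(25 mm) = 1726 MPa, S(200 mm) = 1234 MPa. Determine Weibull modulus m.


Formula: m = ln(L1/L2) / ln(S2/S1)
Step 1: ln(L1/L2) = ln(25/200) = -2.07944
Step 2: S2/S1 = 1234/1726 = 0.71495
Step 3: ln(S2/S1) = ln(0.71495) = -0.33554
Step 4: m = -2.07944 / -0.33554 = 6.20

6.20 (Weibull m)


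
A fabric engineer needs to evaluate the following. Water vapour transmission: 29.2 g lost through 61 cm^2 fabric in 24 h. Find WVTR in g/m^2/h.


Formula: WVTR = mass_loss / (area * time)
Step 1: Convert area: 61 cm^2 = 0.0061 m^2
Step 2: WVTR = 29.2 g / (0.0061 m^2 * 24 h)
Step 3: WVTR = 29.2 / 0.1464 = 199.5 g/m^2/h

199.5 g/m^2/h


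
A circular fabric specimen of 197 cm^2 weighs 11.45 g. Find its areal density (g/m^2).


Formula: GSM = mass_g / area_m2
Step 1: Convert area: 197 cm^2 = 197 / 10000 = 0.0197 m^2
Step 2: GSM = 11.45 g / 0.0197 m^2 = 581.2 g/m^2

581.2 g/m^2


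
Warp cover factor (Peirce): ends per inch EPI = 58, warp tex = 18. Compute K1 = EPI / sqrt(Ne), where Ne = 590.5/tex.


Formula: K1 = EPI / sqrt(Ne), with Ne = 590.5 / tex_warp
Step 1: Ne = 590.5 / 18 = 32.806
Step 2: sqrt(Ne) = sqrt(32.806) = 5.7277
Step 3: K1 = 58 / 5.7277 = 10.1

10.1


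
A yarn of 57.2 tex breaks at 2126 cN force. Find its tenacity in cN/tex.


Formula: Tenacity = Breaking force / Linear density
Tenacity = 2126 cN / 57.2 tex
Tenacity = 37.17 cN/tex

37.17 cN/tex


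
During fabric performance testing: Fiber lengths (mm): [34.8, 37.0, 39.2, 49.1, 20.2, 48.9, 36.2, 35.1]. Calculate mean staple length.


Formula: Mean = sum of lengths / count
Sum = 34.8 + 37.0 + 39.2 + 49.1 + 20.2 + 48.9 + 36.2 + 35.1
Sum = 300.5 mm
Mean = 300.5 / 8 = 37.56 mm

37.56 mm


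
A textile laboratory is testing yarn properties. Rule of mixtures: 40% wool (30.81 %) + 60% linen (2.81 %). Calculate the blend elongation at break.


Formula: Blend property = (fraction_A * property_A) + (fraction_B * property_B)
Step 1: Contribution A = 40/100 * 30.81 % = 12.324 %
Step 2: Contribution B = 60/100 * 2.81 % = 1.686 %
Step 3: Blend elongation at break = 12.324 + 1.686 = 14.01 %

14.01 %


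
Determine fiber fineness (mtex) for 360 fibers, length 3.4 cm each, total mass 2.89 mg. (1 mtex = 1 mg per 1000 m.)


Formula: fineness (mtex) = mass (mg) / total length (km) = (mass_mg / total_length_m) * 1000
Step 1: Convert fiber length: 3.4 cm = 0.034 m
Step 2: Total fiber length = 360 * 0.034 = 12.24 m
Step 3: Linear density = 2.89 mg / 12.24 m = 0.2361 mg/m
Step 4: fineness = 0.2361 * 1000 = 236.1 mtex

236.1 mtex


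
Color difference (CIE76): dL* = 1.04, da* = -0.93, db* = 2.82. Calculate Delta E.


Formula: Delta E = sqrt(dL*^2 + da*^2 + db*^2)
Step 1: dL*^2 = 1.04^2 = 1.0816
Step 2: da*^2 = (-0.93)^2 = 0.8649
Step 3: db*^2 = 2.82^2 = 7.9524
Step 4: Sum = 1.0816 + 0.8649 + 7.9524 = 9.8989
Step 5: Delta E = sqrt(9.8989) = 3.15

3.15 Delta E


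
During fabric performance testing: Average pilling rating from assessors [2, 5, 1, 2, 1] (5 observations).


Formula: Mean = sum / count
Sum = 2 + 5 + 1 + 2 + 1 = 11
Mean = 11 / 5 = 2.2

2.2


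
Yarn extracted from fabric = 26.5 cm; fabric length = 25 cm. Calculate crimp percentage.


Formula: Crimp% = ((L_yarn - L_fabric) / L_fabric) * 100
Step 1: Extension = 26.5 - 25 = 1.5 cm
Step 2: Crimp% = (1.5 / 25) * 100
Step 3: Crimp% = 0.06 * 100 = 6.0%

6.0%


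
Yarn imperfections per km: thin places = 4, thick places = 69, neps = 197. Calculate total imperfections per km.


Formula: Total = thin places + thick places + neps
Total = 4 + 69 + 197
Total = 270 imperfections/km

270 imperfections/km


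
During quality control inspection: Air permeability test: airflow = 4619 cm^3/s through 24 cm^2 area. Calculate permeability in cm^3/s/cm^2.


Formula: Air Permeability = Airflow / Test Area
AP = 4619 cm^3/s / 24 cm^2
AP = 192.5 cm^3/s/cm^2

192.5 cm^3/s/cm^2


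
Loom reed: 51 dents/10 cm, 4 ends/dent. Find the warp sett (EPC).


Formula: EPC = (dents per 10 cm * ends per dent) / 10
Step 1: Total ends per 10 cm = 51 * 4 = 204
Step 2: EPC = 204 / 10 = 20.4 ends/cm

20.4 ends/cm


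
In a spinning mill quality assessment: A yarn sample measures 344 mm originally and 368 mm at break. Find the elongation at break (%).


Formula: Elongation (%) = ((L_break - L0) / L0) * 100
Step 1: Extension = 368 - 344 = 24 mm
Step 2: Elongation = (24 / 344) * 100
Step 3: Elongation = 0.069767 * 100 = 6.9767% ≈ 7.0%

7.0%


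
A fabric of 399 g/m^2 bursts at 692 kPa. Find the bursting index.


Formula: Bursting Index = Bursting Strength / Fabric GSM
BI = 692 kPa / 399 g/m^2
BI = 1.734 kPa/(g/m^2)

1.734 kPa/(g/m^2)


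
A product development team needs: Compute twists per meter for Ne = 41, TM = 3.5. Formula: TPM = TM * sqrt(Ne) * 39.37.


Formula: TPM = TM * sqrt(Ne) * 39.37
Step 1: sqrt(Ne) = sqrt(41) = 6.4031
Step 2: TM * sqrt(Ne) = 3.5 * 6.4031 = 22.4109
Step 3: TPM = 22.4109 * 39.37 = 882 twists/m

882 twists/m


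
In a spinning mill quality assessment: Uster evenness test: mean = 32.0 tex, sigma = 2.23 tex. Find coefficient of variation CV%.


Formula: CV% = (standard deviation / mean) * 100
Step 1: Ratio = 2.23 / 32.0 = 0.069688
Step 2: CV% = 0.069688 * 100 = 6.9688% ≈ 7.0%

7.0%


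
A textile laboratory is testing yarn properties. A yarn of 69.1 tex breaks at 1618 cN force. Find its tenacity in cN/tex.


Formula: Tenacity = Breaking force / Linear density
Tenacity = 1618 cN / 69.1 tex
Tenacity = 23.42 cN/tex

23.42 cN/tex


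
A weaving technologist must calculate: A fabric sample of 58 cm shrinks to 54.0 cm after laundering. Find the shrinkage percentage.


Formula: Shrinkage% = ((L_before - L_after) / L_before) * 100
Step 1: Shrinkage = 58 - 54.0 = 4.0 cm
Step 2: Shrinkage% = (4.0 / 58) * 100
Step 3: Shrinkage% = 0.068966 * 100 = 6.8966% ≈ 6.9%

6.9%


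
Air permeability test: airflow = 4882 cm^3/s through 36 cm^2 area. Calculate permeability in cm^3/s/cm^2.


Formula: Air Permeability = Airflow / Test Area
AP = 4882 cm^3/s / 36 cm^2
AP = 135.6 cm^3/s/cm^2

135.6 cm^3/s/cm^2


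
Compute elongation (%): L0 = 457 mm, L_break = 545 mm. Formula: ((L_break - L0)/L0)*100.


Formula: Elongation (%) = ((L_break - L0) / L0) * 100
Step 1: Extension = 545 - 457 = 88 mm
Step 2: Elongation = (88 / 457) * 100
Step 3: Elongation = 0.19256 * 100 = 19.256% ≈ 19.3%

19.3%


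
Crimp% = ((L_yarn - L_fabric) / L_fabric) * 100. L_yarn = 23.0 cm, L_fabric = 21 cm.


Formula: Crimp% = ((L_yarn - L_fabric) / L_fabric) * 100
Step 1: Extension = 23.0 - 21 = 2.0 cm
Step 2: Crimp% = (2.0 / 21) * 100
Step 3: Crimp% = 0.095238 * 100 = 9.5238% ≈ 9.5%

9.5%


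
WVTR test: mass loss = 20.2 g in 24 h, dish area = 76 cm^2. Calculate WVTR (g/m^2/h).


Formula: WVTR = mass_loss / (area * time)
Step 1: Convert area: 76 cm^2 = 0.0076 m^2
Step 2: WVTR = 20.2 g / (0.0076 m^2 * 24 h)
Step 3: WVTR = 20.2 / 0.1824 = 110.7 g/m^2/h

110.7 g/m^2/h


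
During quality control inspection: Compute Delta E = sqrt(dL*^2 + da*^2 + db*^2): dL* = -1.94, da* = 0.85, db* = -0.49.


Formula: Delta E = sqrt(dL*^2 + da*^2 + db*^2)
Step 1: dL*^2 = (-1.94)^2 = 3.7636
Step 2: da*^2 = 0.85^2 = 0.7225
Step 3: db*^2 = (-0.49)^2 = 0.2401
Step 4: Sum = 3.7636 + 0.7225 + 0.2401 = 4.7262
Step 5: Delta E = sqrt(4.7262) = 2.17

2.17 Delta E


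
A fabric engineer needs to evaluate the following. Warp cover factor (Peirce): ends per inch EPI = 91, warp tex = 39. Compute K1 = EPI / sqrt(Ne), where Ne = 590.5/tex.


Formula: K1 = EPI / sqrt(Ne), with Ne = 590.5 / tex_warp
Step 1: Ne = 590.5 / 39 = 15.141
Step 2: sqrt(Ne) = sqrt(15.141) = 3.8911
Step 3: K1 = 91 / 3.8911 = 23.4

23.4


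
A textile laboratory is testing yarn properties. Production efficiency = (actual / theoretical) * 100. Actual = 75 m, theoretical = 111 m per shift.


Formula: Efficiency% = (Actual output / Theoretical output) * 100
Efficiency% = (75 / 111) * 100
Efficiency% = 0.675676 * 100 = 67.5676% ≈ 67.6%

67.6%


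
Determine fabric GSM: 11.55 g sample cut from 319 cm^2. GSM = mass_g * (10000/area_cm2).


Formula: GSM = mass_g / area_m2
Step 1: Convert area: 319 cm^2 = 319 / 10000 = 0.0319 m^2
Step 2: GSM = 11.55 g / 0.0319 m^2 = 362.1 g/m^2

362.1 g/m^2


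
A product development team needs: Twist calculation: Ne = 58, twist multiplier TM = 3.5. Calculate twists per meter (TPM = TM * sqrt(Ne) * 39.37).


Formula: TPM = TM * sqrt(Ne) * 39.37
Step 1: sqrt(Ne) = sqrt(58) = 7.6158
Step 2: TM * sqrt(Ne) = 3.5 * 7.6158 = 26.6553
Step 3: TPM = 26.6553 * 39.37 = 1049 twists/m

1049 twists/m


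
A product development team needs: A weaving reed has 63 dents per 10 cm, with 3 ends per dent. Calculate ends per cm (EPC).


Formula: EPC = (dents per 10 cm * ends per dent) / 10
Step 1: Total ends per 10 cm = 63 * 3 = 189
Step 2: EPC = 189 / 10 = 18.9 ends/cm

18.9 ends/cm


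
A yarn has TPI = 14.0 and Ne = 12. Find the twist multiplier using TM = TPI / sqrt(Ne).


Formula: TM = TPI / sqrt(Ne)
Step 1: sqrt(Ne) = sqrt(12) = 3.4641
Step 2: TM = 14.0 / 3.4641 = 4.04

4.04 TM


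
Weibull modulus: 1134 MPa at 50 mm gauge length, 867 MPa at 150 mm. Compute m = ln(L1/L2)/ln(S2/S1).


Formula: m = ln(L1/L2) / ln(S2/S1)
Step 1: ln(L1/L2) = ln(50/150) = -1.09861
Step 2: S2/S1 = 867/1134 = 0.76455
Step 3: ln(S2/S1) = ln(0.76455) = -0.26847
Step 4: m = -1.09861 / -0.26847 = 4.09

4.09 (Weibull m)


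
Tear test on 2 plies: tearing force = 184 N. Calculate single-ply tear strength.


Formula: Per-ply strength = Total force / Number of plies
Per-ply = 184 N / 2
Per-ply = 92 N

92 N


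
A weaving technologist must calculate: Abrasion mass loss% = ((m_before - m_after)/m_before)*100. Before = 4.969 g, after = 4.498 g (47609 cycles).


Formula: Mass loss% = ((m_before - m_after) / m_before) * 100
Step 1: Mass loss = 4.969 - 4.498 = 0.471 g
Step 2: Ratio = 0.471 / 4.969 = 0.0947877
Step 3: Mass loss% = 0.0947877 * 100 = 9.47877% ≈ 9.48%

9.48%


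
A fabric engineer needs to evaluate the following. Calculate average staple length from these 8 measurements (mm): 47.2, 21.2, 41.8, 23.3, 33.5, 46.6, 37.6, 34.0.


Formula: Mean = sum of lengths / count
Sum = 47.2 + 21.2 + 41.8 + 23.3 + 33.5 + 46.6 + 37.6 + 34.0
Sum = 285.2 mm
Mean = 285.2 / 8 = 35.65 mm

35.65 mm


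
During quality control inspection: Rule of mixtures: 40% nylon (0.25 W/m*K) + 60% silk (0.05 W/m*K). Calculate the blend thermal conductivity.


Formula: Blend property = (fraction_A * property_A) + (fraction_B * property_B)
Step 1: Contribution A = 40/100 * 0.25 W/m*K = 0.1 W/m*K
Step 2: Contribution B = 60/100 * 0.05 W/m*K = 0.03 W/m*K
Step 3: Blend thermal conductivity = 0.1 + 0.03 = 0.13 W/m*K

0.13 W/m*K


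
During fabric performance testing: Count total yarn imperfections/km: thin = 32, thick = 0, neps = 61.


Formula: Total = thin places + thick places + neps
Total = 32 + 0 + 61
Total = 93 imperfections/km

93 imperfections/km


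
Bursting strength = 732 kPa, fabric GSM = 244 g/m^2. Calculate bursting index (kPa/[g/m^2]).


Formula: Bursting Index = Bursting Strength / Fabric GSM
BI = 732 kPa / 244 g/m^2
BI = 3.000 kPa/(g/m^2)

3.000 kPa/(g/m^2)


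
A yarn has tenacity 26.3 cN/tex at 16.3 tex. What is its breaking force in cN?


Formula: Breaking force = Tenacity * Linear density
F = 26.3 cN/tex * 16.3 tex
F = 428.69 cN

428.69 cN


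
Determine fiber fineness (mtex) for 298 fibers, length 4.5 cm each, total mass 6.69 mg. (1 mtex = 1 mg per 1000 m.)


Formula: fineness (mtex) = mass (mg) / total length (km) = (mass_mg / total_length_m) * 1000
Step 1: Convert fiber length: 4.5 cm = 0.045 m
Step 2: Total fiber length = 298 * 0.045 = 13.41 m
Step 3: Linear density = 6.69 mg / 13.41 m = 0.4989 mg/m
Step 4: fineness = 0.4989 * 1000 = 498.9 mtex

498.9 mtex


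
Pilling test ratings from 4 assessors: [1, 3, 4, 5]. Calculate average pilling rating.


Formula: Mean = sum / count
Sum = 1 + 3 + 4 + 5 = 13
Mean = 13 / 4 = 3.3

3.3


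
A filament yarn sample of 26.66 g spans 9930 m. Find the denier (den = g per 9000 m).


Formula: den = (mass_g / length_m) * 9000
Substituting: den = (26.66 / 9930) * 9000
Intermediate: 26.66 / 9930 = 0.00268479 g/m
den = 0.00268479 * 9000 = 24.2 denier

24.2 denier


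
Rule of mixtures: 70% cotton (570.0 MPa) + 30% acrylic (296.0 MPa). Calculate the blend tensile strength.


Formula: Blend property = (fraction_A * property_A) + (fraction_B * property_B)
Step 1: Contribution A = 70/100 * 570.0 MPa = 399.0 MPa
Step 2: Contribution B = 30/100 * 296.0 MPa = 88.8 MPa
Step 3: Blend tensile strength = 399.0 + 88.8 = 487.8 MPa

487.8 MPa


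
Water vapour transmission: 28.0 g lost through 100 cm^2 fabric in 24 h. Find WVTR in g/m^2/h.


Formula: WVTR = mass_loss / (area * time)
Step 1: Convert area: 100 cm^2 = 0.01 m^2
Step 2: WVTR = 28.0 g / (0.01 m^2 * 24 h)
Step 3: WVTR = 28.0 / 0.24 = 116.7 g/m^2/h

116.7 g/m^2/h


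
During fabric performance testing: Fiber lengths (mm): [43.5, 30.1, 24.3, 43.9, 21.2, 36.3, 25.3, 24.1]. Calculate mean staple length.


Formula: Mean = sum of lengths / count
Sum = 43.5 + 30.1 + 24.3 + 43.9 + 21.2 + 36.3 + 25.3 + 24.1
Sum = 248.7 mm
Mean = 248.7 / 8 = 31.09 mm

31.09 mm


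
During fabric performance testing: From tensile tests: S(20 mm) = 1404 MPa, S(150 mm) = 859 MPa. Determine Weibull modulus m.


Formula: m = ln(L1/L2) / ln(S2/S1)
Step 1: ln(L1/L2) = ln(20/150) = -2.01490
Step 2: S2/S1 = 859/1404 = 0.61182
Step 3: ln(S2/S1) = ln(0.61182) = -0.49132
Step 4: m = -2.01490 / -0.49132 = 4.10

4.10 (Weibull m)


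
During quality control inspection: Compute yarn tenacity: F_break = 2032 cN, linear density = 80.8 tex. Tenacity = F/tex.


Formula: Tenacity = Breaking force / Linear density
Tenacity = 2032 cN / 80.8 tex
Tenacity = 25.15 cN/tex

25.15 cN/tex


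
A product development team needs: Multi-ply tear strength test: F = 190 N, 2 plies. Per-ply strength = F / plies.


Formula: Per-ply strength = Total force / Number of plies
Per-ply = 190 N / 2
Per-ply = 95 N

95 N


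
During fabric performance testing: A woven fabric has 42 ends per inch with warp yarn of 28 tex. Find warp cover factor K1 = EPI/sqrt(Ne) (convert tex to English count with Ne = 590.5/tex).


Formula: K1 = EPI / sqrt(Ne), with Ne = 590.5 / tex_warp
Step 1: Ne = 590.5 / 28 = 21.089
Step 2: sqrt(Ne) = sqrt(21.089) = 4.5923
Step 3: K1 = 42 / 4.5923 = 9.1

9.1


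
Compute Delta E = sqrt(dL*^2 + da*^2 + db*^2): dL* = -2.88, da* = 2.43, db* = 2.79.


Formula: Delta E = sqrt(dL*^2 + da*^2 + db*^2)
Step 1: dL*^2 = (-2.88)^2 = 8.2944
Step 2: da*^2 = 2.43^2 = 5.9049
Step 3: db*^2 = 2.79^2 = 7.7841
Step 4: Sum = 8.2944 + 5.9049 + 7.7841 = 21.9834
Step 5: Delta E = sqrt(21.9834) = 4.69

4.69 Delta E


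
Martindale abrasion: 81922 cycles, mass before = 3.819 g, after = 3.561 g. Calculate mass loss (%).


Formula: Mass loss% = ((m_before - m_after) / m_before) * 100
Step 1: Mass loss = 3.819 - 3.561 = 0.258 g
Step 2: Ratio = 0.258 / 3.819 = 0.067557
Step 3: Mass loss% = 0.067557 * 100 = 6.7557% ≈ 6.76%

6.76%


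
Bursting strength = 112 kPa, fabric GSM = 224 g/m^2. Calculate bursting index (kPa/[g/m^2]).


Formula: Bursting Index = Bursting Strength / Fabric GSM
BI = 112 kPa / 224 g/m^2
BI = 0.500 kPa/(g/m^2)

0.500 kPa/(g/m^2)


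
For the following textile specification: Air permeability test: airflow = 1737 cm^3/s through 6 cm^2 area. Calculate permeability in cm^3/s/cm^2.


Formula: Air Permeability = Airflow / Test Area
AP = 1737 cm^3/s / 6 cm^2
AP = 289.5 cm^3/s/cm^2

289.5 cm^3/s/cm^2


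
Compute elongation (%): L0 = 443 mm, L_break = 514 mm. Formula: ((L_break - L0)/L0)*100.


Formula: Elongation (%) = ((L_break - L0) / L0) * 100
Step 1: Extension = 514 - 443 = 71 mm
Step 2: Elongation = (71 / 443) * 100
Step 3: Elongation = 0.160271 * 100 = 16.0271% ≈ 16.0%

16.0%


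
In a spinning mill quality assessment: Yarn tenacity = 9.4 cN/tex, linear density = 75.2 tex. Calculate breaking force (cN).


Formula: Breaking force = Tenacity * Linear density
F = 9.4 cN/tex * 75.2 tex
F = 706.88 cN

706.88 cN


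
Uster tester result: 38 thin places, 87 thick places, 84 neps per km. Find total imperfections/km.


Formula: Total = thin places + thick places + neps
Total = 38 + 87 + 84
Total = 209 imperfections/km

209 imperfections/km


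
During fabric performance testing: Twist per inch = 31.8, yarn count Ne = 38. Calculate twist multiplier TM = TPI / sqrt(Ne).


Formula: TM = TPI / sqrt(Ne)
Step 1: sqrt(Ne) = sqrt(38) = 6.1644
Step 2: TM = 31.8 / 6.1644 = 5.16

5.16 TM


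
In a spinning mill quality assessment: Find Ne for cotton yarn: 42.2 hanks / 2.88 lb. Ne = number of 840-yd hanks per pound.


Formula: Ne = hanks / mass_lb
Substituting: Ne = 42.2 / 2.88
Ne = 14.7

14.7 Ne


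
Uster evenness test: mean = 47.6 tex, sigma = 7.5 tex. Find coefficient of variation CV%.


Formula: CV% = (standard deviation / mean) * 100
Step 1: Ratio = 7.5 / 47.6 = 0.157563
Step 2: CV% = 0.157563 * 100 = 15.7563% ≈ 15.8%

15.8%


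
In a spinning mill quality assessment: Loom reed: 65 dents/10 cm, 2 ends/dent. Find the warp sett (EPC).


Formula: EPC = (dents per 10 cm * ends per dent) / 10
Step 1: Total ends per 10 cm = 65 * 2 = 130
Step 2: EPC = 130 / 10 = 13.0 ends/cm

13.0 ends/cm


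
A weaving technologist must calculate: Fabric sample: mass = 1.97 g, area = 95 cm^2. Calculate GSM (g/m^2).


Formula: GSM = mass_g / area_m2
Step 1: Convert area: 95 cm^2 = 95 / 10000 = 0.0095 m^2
Step 2: GSM = 1.97 g / 0.0095 m^2 = 207.4 g/m^2

207.4 g/m^2


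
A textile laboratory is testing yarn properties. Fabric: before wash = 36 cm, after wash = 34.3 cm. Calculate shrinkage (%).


Formula: Shrinkage% = ((L_before - L_after) / L_before) * 100
Step 1: Shrinkage = 36 - 34.3 = 1.7 cm
Step 2: Shrinkage% = (1.7 / 36) * 100
Step 3: Shrinkage% = 0.047222 * 100 = 4.7222% ≈ 4.7%

4.7%


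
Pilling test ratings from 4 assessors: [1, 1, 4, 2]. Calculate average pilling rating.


Formula: Mean = sum / count
Sum = 1 + 1 + 4 + 2 = 8
Mean = 8 / 4 = 2.0

2.0


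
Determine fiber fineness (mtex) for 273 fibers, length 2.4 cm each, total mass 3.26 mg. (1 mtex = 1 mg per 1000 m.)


Formula: fineness (mtex) = mass (mg) / total length (km) = (mass_mg / total_length_m) * 1000
Step 1: Convert fiber length: 2.4 cm = 0.024 m
Step 2: Total fiber length = 273 * 0.024 = 6.552 m
Step 3: Linear density = 3.26 mg / 6.552 m = 0.4976 mg/m
Step 4: fineness = 0.4976 * 1000 = 497.6 mtex

497.6 mtex


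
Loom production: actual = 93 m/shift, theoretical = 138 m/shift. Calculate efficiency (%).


Formula: Efficiency% = (Actual output / Theoretical output) * 100
Efficiency% = (93 / 138) * 100
Efficiency% = 0.673913 * 100 = 67.3913% ≈ 67.4%

67.4%


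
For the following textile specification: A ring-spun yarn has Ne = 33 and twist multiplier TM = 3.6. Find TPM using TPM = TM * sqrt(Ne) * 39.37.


Formula: TPM = TM * sqrt(Ne) * 39.37
Step 1: sqrt(Ne) = sqrt(33) = 5.7446
Step 2: TM * sqrt(Ne) = 3.6 * 5.7446 = 20.6806
Step 3: TPM = 20.6806 * 39.37 = 814 twists/m

814 twists/m


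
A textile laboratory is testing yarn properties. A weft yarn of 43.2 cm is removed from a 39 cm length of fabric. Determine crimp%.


Formula: Crimp% = ((L_yarn - L_fabric) / L_fabric) * 100
Step 1: Extension = 43.2 - 39 = 4.2 cm
Step 2: Crimp% = (4.2 / 39) * 100
Step 3: Crimp% = 0.107692 * 100 = 10.7692% ≈ 10.8%

10.8%


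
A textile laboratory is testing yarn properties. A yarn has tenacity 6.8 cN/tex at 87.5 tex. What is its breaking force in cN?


Formula: Breaking force = Tenacity * Linear density
F = 6.8 cN/tex * 87.5 tex
F = 595.00 cN

595.00 cN


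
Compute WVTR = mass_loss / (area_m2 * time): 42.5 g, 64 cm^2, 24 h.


Formula: WVTR = mass_loss / (area * time)
Step 1: Convert area: 64 cm^2 = 0.0064 m^2
Step 2: WVTR = 42.5 g / (0.0064 m^2 * 24 h)
Step 3: WVTR = 42.5 / 0.1536 = 276.7 g/m^2/h

276.7 g/m^2/h


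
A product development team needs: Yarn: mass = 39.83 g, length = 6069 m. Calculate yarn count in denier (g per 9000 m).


Formula: den = (mass_g / length_m) * 9000
Substituting: den = (39.83 / 6069) * 9000
Intermediate: 39.83 / 6069 = 0.00656286 g/m
den = 0.00656286 * 9000 = 59.1 denier

59.1 denier


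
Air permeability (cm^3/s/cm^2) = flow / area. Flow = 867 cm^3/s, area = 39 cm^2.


Formula: Air Permeability = Airflow / Test Area
AP = 867 cm^3/s / 39 cm^2
AP = 22.2 cm^3/s/cm^2

22.2 cm^3/s/cm^2


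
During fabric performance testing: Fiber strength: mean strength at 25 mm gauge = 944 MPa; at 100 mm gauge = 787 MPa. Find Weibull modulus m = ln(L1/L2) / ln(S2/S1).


Formula: m = ln(L1/L2) / ln(S2/S1)
Step 1: ln(L1/L2) = ln(25/100) = -1.38629
Step 2: S2/S1 = 787/944 = 0.83369
Step 3: ln(S2/S1) = ln(0.83369) = -0.18189
Step 4: m = -1.38629 / -0.18189 = 7.62

7.62 (Weibull m)


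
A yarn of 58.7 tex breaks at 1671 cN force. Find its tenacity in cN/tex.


Formula: Tenacity = Breaking force / Linear density
Tenacity = 1671 cN / 58.7 tex
Tenacity = 28.47 cN/tex

28.47 cN/tex


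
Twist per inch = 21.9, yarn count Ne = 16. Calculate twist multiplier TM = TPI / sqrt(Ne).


Formula: TM = TPI / sqrt(Ne)
Step 1: sqrt(Ne) = sqrt(16) = 4
Step 2: TM = 21.9 / 4 = 5.48

5.48 TM


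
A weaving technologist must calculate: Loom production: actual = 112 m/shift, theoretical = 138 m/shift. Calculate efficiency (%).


Formula: Efficiency% = (Actual output / Theoretical output) * 100
Efficiency% = (112 / 138) * 100
Efficiency% = 0.811594 * 100 = 81.1594% ≈ 81.2%

81.2%


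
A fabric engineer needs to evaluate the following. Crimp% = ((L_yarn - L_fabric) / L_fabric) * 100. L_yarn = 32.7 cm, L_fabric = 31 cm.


Formula: Crimp% = ((L_yarn - L_fabric) / L_fabric) * 100
Step 1: Extension = 32.7 - 31 = 1.7 cm
Step 2: Crimp% = (1.7 / 31) * 100
Step 3: Crimp% = 0.054839 * 100 = 5.4839% ≈ 5.5%

5.5%


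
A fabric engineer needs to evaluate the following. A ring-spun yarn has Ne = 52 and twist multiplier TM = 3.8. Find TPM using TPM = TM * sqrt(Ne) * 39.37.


Formula: TPM = TM * sqrt(Ne) * 39.37
Step 1: sqrt(Ne) = sqrt(52) = 7.2111
Step 2: TM * sqrt(Ne) = 3.8 * 7.2111 = 27.4022
Step 3: TPM = 27.4022 * 39.37 = 1079 twists/m

1079 twists/m


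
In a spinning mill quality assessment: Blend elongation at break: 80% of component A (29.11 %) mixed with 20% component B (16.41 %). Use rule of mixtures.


Formula: Blend property = (fraction_A * property_A) + (fraction_B * property_B)
Step 1: Contribution A = 80/100 * 29.11 % = 23.288 %
Step 2: Contribution B = 20/100 * 16.41 % = 3.282 %
Step 3: Blend elongation at break = 23.288 + 3.282 = 26.57 %

26.57 %


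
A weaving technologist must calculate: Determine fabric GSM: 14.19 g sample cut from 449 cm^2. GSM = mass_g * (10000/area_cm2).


Formula: GSM = mass_g / area_m2
Step 1: Convert area: 449 cm^2 = 449 / 10000 = 0.0449 m^2
Step 2: GSM = 14.19 g / 0.0449 m^2 = 316.0 g/m^2

316.0 g/m^2


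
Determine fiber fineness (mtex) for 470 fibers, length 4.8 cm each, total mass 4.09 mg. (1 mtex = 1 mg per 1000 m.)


Formula: fineness (mtex) = mass (mg) / total length (km) = (mass_mg / total_length_m) * 1000
Step 1: Convert fiber length: 4.8 cm = 0.048 m
Step 2: Total fiber length = 470 * 0.048 = 22.56 m
Step 3: Linear density = 4.09 mg / 22.56 m = 0.1813 mg/m
Step 4: fineness = 0.1813 * 1000 = 181.3 mtex

181.3 mtex


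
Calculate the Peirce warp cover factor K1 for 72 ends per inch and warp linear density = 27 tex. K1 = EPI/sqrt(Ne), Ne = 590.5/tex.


Formula: K1 = EPI / sqrt(Ne), with Ne = 590.5 / tex_warp
Step 1: Ne = 590.5 / 27 = 21.87
Step 2: sqrt(Ne) = sqrt(21.87) = 4.6765
Step 3: K1 = 72 / 4.6765 = 15.4

15.4


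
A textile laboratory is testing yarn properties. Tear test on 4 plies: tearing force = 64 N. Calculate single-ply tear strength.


Formula: Per-ply strength = Total force / Number of plies
Per-ply = 64 N / 4
Per-ply = 16 N

16 N


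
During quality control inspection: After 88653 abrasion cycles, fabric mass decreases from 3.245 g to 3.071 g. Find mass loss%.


Formula: Mass loss% = ((m_before - m_after) / m_before) * 100
Step 1: Mass loss = 3.245 - 3.071 = 0.174 g
Step 2: Ratio = 0.174 / 3.245 = 0.053621
Step 3: Mass loss% = 0.053621 * 100 = 5.3621% ≈ 5.36%

5.36%


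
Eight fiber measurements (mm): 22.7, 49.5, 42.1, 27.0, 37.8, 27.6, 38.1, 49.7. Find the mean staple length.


Formula: Mean = sum of lengths / count
Sum = 22.7 + 49.5 + 42.1 + 27.0 + 37.8 + 27.6 + 38.1 + 49.7
Sum = 294.5 mm
Mean = 294.5 / 8 = 36.81 mm

36.81 mm


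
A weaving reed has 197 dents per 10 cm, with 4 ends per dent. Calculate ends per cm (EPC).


Formula: EPC = (dents per 10 cm * ends per dent) / 10
Step 1: Total ends per 10 cm = 197 * 4 = 788
Step 2: EPC = 788 / 10 = 78.8 ends/cm

78.8 ends/cm


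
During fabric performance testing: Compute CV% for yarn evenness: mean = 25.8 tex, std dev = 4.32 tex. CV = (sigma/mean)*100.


Formula: CV% = (standard deviation / mean) * 100
Step 1: Ratio = 4.32 / 25.8 = 0.167442
Step 2: CV% = 0.167442 * 100 = 16.7442% ≈ 16.7%

16.7%


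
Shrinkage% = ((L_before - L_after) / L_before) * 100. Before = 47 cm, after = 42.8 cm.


Formula: Shrinkage% = ((L_before - L_after) / L_before) * 100
Step 1: Shrinkage = 47 - 42.8 = 4.2 cm
Step 2: Shrinkage% = (4.2 / 47) * 100
Step 3: Shrinkage% = 0.089362 * 100 = 8.9362% ≈ 8.9%

8.9%


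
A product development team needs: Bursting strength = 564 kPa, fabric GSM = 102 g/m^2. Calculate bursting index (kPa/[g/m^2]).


Formula: Bursting Index = Bursting Strength / Fabric GSM
BI = 564 kPa / 102 g/m^2
BI = 5.529 kPa/(g/m^2)

5.529 kPa/(g/m^2)


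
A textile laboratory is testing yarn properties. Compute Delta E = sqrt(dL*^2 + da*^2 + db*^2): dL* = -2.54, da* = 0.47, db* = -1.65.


Formula: Delta E = sqrt(dL*^2 + da*^2 + db*^2)
Step 1: dL*^2 = (-2.54)^2 = 6.4516
Step 2: da*^2 = 0.47^2 = 0.2209
Step 3: db*^2 = (-1.65)^2 = 2.7225
Step 4: Sum = 6.4516 + 0.2209 + 2.7225 = 9.395
Step 5: Delta E = sqrt(9.395) = 3.07

3.07 Delta E


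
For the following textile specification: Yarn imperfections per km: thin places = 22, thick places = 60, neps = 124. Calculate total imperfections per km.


Formula: Total = thin places + thick places + neps
Total = 22 + 60 + 124
Total = 206 imperfections/km

206 imperfections/km


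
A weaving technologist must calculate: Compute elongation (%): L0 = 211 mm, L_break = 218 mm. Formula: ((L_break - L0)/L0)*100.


Formula: Elongation (%) = ((L_break - L0) / L0) * 100
Step 1: Extension = 218 - 211 = 7 mm
Step 2: Elongation = (7 / 211) * 100
Step 3: Elongation = 0.033175 * 100 = 3.3175% ≈ 3.3%

3.3%


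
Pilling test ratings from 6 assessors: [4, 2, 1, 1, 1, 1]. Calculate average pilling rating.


Formula: Mean = sum / count
Sum = 4 + 2 + 1 + 1 + 1 + 1 = 10
Mean = 10 / 6 = 1.7

1.7


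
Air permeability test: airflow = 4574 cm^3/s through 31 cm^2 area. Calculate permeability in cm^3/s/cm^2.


Formula: Air Permeability = Airflow / Test Area
AP = 4574 cm^3/s / 31 cm^2
AP = 147.5 cm^3/s/cm^2

147.5 cm^3/s/cm^2


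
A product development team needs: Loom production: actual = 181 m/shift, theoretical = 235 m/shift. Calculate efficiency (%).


Formula: Efficiency% = (Actual output / Theoretical output) * 100
Efficiency% = (181 / 235) * 100
Efficiency% = 0.770213 * 100 = 77.0213% ≈ 77.0%

77.0%


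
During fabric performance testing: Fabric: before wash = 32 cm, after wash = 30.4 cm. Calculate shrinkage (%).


Formula: Shrinkage% = ((L_before - L_after) / L_before) * 100
Step 1: Shrinkage = 32 - 30.4 = 1.6 cm
Step 2: Shrinkage% = (1.6 / 32) * 100
Step 3: Shrinkage% = 0.05 * 100 = 5.0%

5.0%


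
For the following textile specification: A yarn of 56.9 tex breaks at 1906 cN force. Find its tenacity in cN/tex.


Formula: Tenacity = Breaking force / Linear density
Tenacity = 1906 cN / 56.9 tex
Tenacity = 33.50 cN/tex

33.50 cN/tex


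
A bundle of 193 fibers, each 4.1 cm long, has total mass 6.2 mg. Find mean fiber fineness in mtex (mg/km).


Formula: fineness (mtex) = mass (mg) / total length (km) = (mass_mg / total_length_m) * 1000
Step 1: Convert fiber length: 4.1 cm = 0.041 m
Step 2: Total fiber length = 193 * 0.041 = 7.913 m
Step 3: Linear density = 6.2 mg / 7.913 m = 0.7835 mg/m
Step 4: fineness = 0.7835 * 1000 = 783.5 mtex

783.5 mtex


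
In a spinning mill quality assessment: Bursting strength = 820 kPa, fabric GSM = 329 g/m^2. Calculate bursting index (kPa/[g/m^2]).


Formula: Bursting Index = Bursting Strength / Fabric GSM
BI = 820 kPa / 329 g/m^2
BI = 2.492 kPa/(g/m^2)

2.492 kPa/(g/m^2)


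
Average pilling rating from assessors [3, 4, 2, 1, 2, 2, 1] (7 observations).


Formula: Mean = sum / count
Sum = 3 + 4 + 2 + 1 + 2 + 2 + 1 = 15
Mean = 15 / 7 = 2.1

2.1


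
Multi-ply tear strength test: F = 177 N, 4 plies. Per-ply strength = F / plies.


Formula: Per-ply strength = Total force / Number of plies
Per-ply = 177 N / 4
Per-ply = 44.25 N

44.25 N


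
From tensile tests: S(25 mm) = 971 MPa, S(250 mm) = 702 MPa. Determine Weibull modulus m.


Formula: m = ln(L1/L2) / ln(S2/S1)
Step 1: ln(L1/L2) = ln(25/250) = -2.30259
Step 2: S2/S1 = 702/971 = 0.72297
Step 3: ln(S2/S1) = ln(0.72297) = -0.32439
Step 4: m = -2.30259 / -0.32439 = 7.10

7.10 (Weibull m)


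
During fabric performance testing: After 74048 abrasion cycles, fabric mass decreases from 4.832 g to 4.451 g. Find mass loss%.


Formula: Mass loss% = ((m_before - m_after) / m_before) * 100
Step 1: Mass loss = 4.832 - 4.451 = 0.381 g
Step 2: Ratio = 0.381 / 4.832 = 0.0788493
Step 3: Mass loss% = 0.0788493 * 100 = 7.88493% ≈ 7.88%

7.88%


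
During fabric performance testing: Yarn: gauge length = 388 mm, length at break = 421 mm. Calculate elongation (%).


Formula: Elongation (%) = ((L_break - L0) / L0) * 100
Step 1: Extension = 421 - 388 = 33 mm
Step 2: Elongation = (33 / 388) * 100
Step 3: Elongation = 0.085052 * 100 = 8.5052% ≈ 8.5%

8.5%


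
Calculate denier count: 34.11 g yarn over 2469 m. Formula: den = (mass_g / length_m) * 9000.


Formula: den = (mass_g / length_m) * 9000
Substituting: den = (34.11 / 2469) * 9000
Intermediate: 34.11 / 2469 = 0.01381531 g/m
den = 0.01381531 * 9000 = 124.3 denier

124.3 denier


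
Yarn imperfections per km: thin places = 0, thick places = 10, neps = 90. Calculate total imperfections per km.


Formula: Total = thin places + thick places + neps
Total = 0 + 10 + 90
Total = 100 imperfections/km

100 imperfections/km


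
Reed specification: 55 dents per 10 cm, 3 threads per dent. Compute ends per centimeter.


Formula: EPC = (dents per 10 cm * ends per dent) / 10
Step 1: Total ends per 10 cm = 55 * 3 = 165
Step 2: EPC = 165 / 10 = 16.5 ends/cm

16.5 ends/cm


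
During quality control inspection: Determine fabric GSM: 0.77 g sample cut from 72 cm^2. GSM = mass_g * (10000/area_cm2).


Formula: GSM = mass_g / area_m2
Step 1: Convert area: 72 cm^2 = 72 / 10000 = 0.0072 m^2
Step 2: GSM = 0.77 g / 0.0072 m^2 = 106.9 g/m^2

106.9 g/m^2


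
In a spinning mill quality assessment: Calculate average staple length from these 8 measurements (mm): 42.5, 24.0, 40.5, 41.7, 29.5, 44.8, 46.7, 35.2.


Formula: Mean = sum of lengths / count
Sum = 42.5 + 24.0 + 40.5 + 41.7 + 29.5 + 44.8 + 46.7 + 35.2
Sum = 304.9 mm
Mean = 304.9 / 8 = 38.11 mm

38.11 mm


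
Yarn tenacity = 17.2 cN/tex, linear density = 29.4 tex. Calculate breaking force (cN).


Formula: Breaking force = Tenacity * Linear density
F = 17.2 cN/tex * 29.4 tex
F = 505.68 cN

505.68 cN


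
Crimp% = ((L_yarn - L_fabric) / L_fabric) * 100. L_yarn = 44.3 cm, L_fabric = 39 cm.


Formula: Crimp% = ((L_yarn - L_fabric) / L_fabric) * 100
Step 1: Extension = 44.3 - 39 = 5.3 cm
Step 2: Crimp% = (5.3 / 39) * 100
Step 3: Crimp% = 0.135897 * 100 = 13.5897% ≈ 13.6%

13.6%


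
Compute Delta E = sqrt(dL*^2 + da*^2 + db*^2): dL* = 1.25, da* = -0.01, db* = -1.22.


Formula: Delta E = sqrt(dL*^2 + da*^2 + db*^2)
Step 1: dL*^2 = 1.25^2 = 1.5625
Step 2: da*^2 = (-0.01)^2 = 0.0001
Step 3: db*^2 = (-1.22)^2 = 1.4884
Step 4: Sum = 1.5625 + 0.0001 + 1.4884 = 3.051
Step 5: Delta E = sqrt(3.051) = 1.75

1.75 Delta E


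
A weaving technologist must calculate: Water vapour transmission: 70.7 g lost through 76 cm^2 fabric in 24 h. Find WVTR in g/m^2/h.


Formula: WVTR = mass_loss / (area * time)
Step 1: Convert area: 76 cm^2 = 0.0076 m^2
Step 2: WVTR = 70.7 g / (0.0076 m^2 * 24 h)
Step 3: WVTR = 70.7 / 0.1824 = 387.6 g/m^2/h

387.6 g/m^2/h


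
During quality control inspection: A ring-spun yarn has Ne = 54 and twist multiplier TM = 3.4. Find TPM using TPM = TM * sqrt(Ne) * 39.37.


Formula: TPM = TM * sqrt(Ne) * 39.37
Step 1: sqrt(Ne) = sqrt(54) = 7.3485
Step 2: TM * sqrt(Ne) = 3.4 * 7.3485 = 24.9849
Step 3: TPM = 24.9849 * 39.37 = 984 twists/m

984 twists/m


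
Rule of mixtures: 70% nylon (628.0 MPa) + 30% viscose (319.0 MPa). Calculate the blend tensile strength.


Formula: Blend property = (fraction_A * property_A) + (fraction_B * property_B)
Step 1: Contribution A = 70/100 * 628.0 MPa = 439.6 MPa
Step 2: Contribution B = 30/100 * 319.0 MPa = 95.7 MPa
Step 3: Blend tensile strength = 439.6 + 95.7 = 535.3 MPa

535.3 MPa


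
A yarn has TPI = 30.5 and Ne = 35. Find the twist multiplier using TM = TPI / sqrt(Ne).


Formula: TM = TPI / sqrt(Ne)
Step 1: sqrt(Ne) = sqrt(35) = 5.9161
Step 2: TM = 30.5 / 5.9161 = 5.16

5.16 TM


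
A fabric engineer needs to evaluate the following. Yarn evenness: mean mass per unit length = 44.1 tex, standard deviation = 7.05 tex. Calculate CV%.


Formula: CV% = (standard deviation / mean) * 100
Step 1: Ratio = 7.05 / 44.1 = 0.159864
Step 2: CV% = 0.159864 * 100 = 15.9864% ≈ 16.0%

16.0%


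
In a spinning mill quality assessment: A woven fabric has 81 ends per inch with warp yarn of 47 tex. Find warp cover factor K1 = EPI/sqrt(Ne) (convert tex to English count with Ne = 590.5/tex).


Formula: K1 = EPI / sqrt(Ne), with Ne = 590.5 / tex_warp
Step 1: Ne = 590.5 / 47 = 12.564
Step 2: sqrt(Ne) = sqrt(12.564) = 3.5446
Step 3: K1 = 81 / 3.5446 = 22.9

22.9


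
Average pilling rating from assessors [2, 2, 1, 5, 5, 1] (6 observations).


Formula: Mean = sum / count
Sum = 2 + 2 + 1 + 5 + 5 + 1 = 16
Mean = 16 / 6 = 2.7

2.7


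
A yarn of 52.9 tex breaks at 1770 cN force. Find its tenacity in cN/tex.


Formula: Tenacity = Breaking force / Linear density
Tenacity = 1770 cN / 52.9 tex
Tenacity = 33.46 cN/tex

33.46 cN/tex


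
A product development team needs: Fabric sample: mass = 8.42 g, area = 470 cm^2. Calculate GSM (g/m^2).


Formula: GSM = mass_g / area_m2
Step 1: Convert area: 470 cm^2 = 470 / 10000 = 0.047 m^2
Step 2: GSM = 8.42 g / 0.047 m^2 = 179.1 g/m^2

179.1 g/m^2


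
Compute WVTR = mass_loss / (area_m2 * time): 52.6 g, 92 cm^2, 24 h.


Formula: WVTR = mass_loss / (area * time)
Step 1: Convert area: 92 cm^2 = 0.0092 m^2
Step 2: WVTR = 52.6 g / (0.0092 m^2 * 24 h)
Step 3: WVTR = 52.6 / 0.2208 = 238.2 g/m^2/h

238.2 g/m^2/h


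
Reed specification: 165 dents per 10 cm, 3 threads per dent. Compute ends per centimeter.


Formula: EPC = (dents per 10 cm * ends per dent) / 10
Step 1: Total ends per 10 cm = 165 * 3 = 495
Step 2: EPC = 495 / 10 = 49.5 ends/cm

49.5 ends/cm


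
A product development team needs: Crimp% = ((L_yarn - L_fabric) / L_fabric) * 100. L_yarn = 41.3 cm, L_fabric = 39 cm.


Formula: Crimp% = ((L_yarn - L_fabric) / L_fabric) * 100
Step 1: Extension = 41.3 - 39 = 2.3 cm
Step 2: Crimp% = (2.3 / 39) * 100
Step 3: Crimp% = 0.058974 * 100 = 5.8974% ≈ 5.9%

5.9%


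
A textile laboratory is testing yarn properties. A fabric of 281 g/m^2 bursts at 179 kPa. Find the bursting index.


Formula: Bursting Index = Bursting Strength / Fabric GSM
BI = 179 kPa / 281 g/m^2
BI = 0.637 kPa/(g/m^2)

0.637 kPa/(g/m^2)


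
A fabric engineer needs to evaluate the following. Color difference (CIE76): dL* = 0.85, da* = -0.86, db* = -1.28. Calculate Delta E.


Formula: Delta E = sqrt(dL*^2 + da*^2 + db*^2)
Step 1: dL*^2 = 0.85^2 = 0.7225
Step 2: da*^2 = (-0.86)^2 = 0.7396
Step 3: db*^2 = (-1.28)^2 = 1.6384
Step 4: Sum = 0.7225 + 0.7396 + 1.6384 = 3.1005
Step 5: Delta E = sqrt(3.1005) = 1.76

1.76 Delta E


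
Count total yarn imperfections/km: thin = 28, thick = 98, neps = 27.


Formula: Total = thin places + thick places + neps
Total = 28 + 98 + 27
Total = 153 imperfections/km

153 imperfections/km


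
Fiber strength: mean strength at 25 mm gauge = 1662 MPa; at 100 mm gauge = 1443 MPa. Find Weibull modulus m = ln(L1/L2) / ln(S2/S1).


Formula: m = ln(L1/L2) / ln(S2/S1)
Step 1: ln(L1/L2) = ln(25/100) = -1.38629
Step 2: S2/S1 = 1443/1662 = 0.86823
Step 3: ln(S2/S1) = ln(0.86823) = -0.14130
Step 4: m = -1.38629 / -0.14130 = 9.81

9.81 (Weibull m)


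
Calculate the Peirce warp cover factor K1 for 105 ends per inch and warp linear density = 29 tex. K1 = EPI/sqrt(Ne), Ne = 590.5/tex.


Formula: K1 = EPI / sqrt(Ne), with Ne = 590.5 / tex_warp
Step 1: Ne = 590.5 / 29 = 20.362
Step 2: sqrt(Ne) = sqrt(20.362) = 4.5124
Step 3: K1 = 105 / 4.5124 = 23.3

23.3


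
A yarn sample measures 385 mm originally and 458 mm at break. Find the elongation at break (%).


Formula: Elongation (%) = ((L_break - L0) / L0) * 100
Step 1: Extension = 458 - 385 = 73 mm
Step 2: Elongation = (73 / 385) * 100
Step 3: Elongation = 0.18961 * 100 = 18.961% ≈ 19.0%

19.0%


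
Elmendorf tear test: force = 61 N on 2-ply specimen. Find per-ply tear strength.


Formula: Per-ply strength = Total force / Number of plies
Per-ply = 61 N / 2
Per-ply = 30.5 N

30.5 N


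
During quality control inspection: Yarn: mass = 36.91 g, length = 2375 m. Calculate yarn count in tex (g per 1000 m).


Formula: Tex = (mass_g / length_m) * 1000
Substituting: Tex = (36.91 / 2375) * 1000
Intermediate: 36.91 / 2375 = 0.01554105 g/m
Tex = 0.01554105 * 1000 = 15.54 tex

15.54 tex


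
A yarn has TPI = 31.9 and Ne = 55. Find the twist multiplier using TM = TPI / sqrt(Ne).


Formula: TM = TPI / sqrt(Ne)
Step 1: sqrt(Ne) = sqrt(55) = 7.4162
Step 2: TM = 31.9 / 7.4162 = 4.30

4.30 TM


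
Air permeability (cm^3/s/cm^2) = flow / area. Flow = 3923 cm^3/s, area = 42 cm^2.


Formula: Air Permeability = Airflow / Test Area
AP = 3923 cm^3/s / 42 cm^2
AP = 93.4 cm^3/s/cm^2

93.4 cm^3/s/cm^2


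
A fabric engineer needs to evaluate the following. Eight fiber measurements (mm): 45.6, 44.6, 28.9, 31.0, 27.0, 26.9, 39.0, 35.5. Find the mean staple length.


Formula: Mean = sum of lengths / count
Sum = 45.6 + 44.6 + 28.9 + 31.0 + 27.0 + 26.9 + 39.0 + 35.5
Sum = 278.5 mm
Mean = 278.5 / 8 = 34.81 mm

34.81 mm


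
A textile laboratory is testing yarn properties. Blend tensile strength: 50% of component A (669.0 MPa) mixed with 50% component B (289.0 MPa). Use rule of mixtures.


Formula: Blend property = (fraction_A * property_A) + (fraction_B * property_B)
Step 1: Contribution A = 50/100 * 669.0 MPa = 334.5 MPa
Step 2: Contribution B = 50/100 * 289.0 MPa = 144.5 MPa
Step 3: Blend tensile strength = 334.5 + 144.5 = 479.0 MPa

479.0 MPa
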